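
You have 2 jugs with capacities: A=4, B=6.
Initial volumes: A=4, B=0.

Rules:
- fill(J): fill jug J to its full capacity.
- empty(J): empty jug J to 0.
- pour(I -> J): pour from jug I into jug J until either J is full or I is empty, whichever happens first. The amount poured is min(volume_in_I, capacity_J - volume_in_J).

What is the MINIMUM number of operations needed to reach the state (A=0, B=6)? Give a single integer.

Answer: 2

Derivation:
BFS from (A=4, B=0). One shortest path:
  1. empty(A) -> (A=0 B=0)
  2. fill(B) -> (A=0 B=6)
Reached target in 2 moves.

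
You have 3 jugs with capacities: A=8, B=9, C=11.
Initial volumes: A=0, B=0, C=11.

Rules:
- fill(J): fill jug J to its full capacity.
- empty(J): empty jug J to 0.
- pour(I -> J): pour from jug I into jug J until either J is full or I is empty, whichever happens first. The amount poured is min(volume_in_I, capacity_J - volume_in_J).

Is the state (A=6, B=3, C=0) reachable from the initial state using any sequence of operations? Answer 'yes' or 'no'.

BFS from (A=0, B=0, C=11):
  1. pour(C -> B) -> (A=0 B=9 C=2)
  2. pour(C -> A) -> (A=2 B=9 C=0)
  3. pour(B -> C) -> (A=2 B=0 C=9)
  4. fill(B) -> (A=2 B=9 C=9)
  5. pour(B -> A) -> (A=8 B=3 C=9)
  6. pour(A -> C) -> (A=6 B=3 C=11)
  7. empty(C) -> (A=6 B=3 C=0)
Target reached → yes.

Answer: yes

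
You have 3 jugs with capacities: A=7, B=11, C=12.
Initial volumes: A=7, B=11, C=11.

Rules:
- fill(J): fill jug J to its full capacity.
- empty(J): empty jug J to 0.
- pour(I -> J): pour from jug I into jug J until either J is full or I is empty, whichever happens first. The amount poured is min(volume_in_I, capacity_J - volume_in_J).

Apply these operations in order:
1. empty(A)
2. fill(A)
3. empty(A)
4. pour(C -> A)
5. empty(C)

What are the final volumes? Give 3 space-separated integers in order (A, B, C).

Step 1: empty(A) -> (A=0 B=11 C=11)
Step 2: fill(A) -> (A=7 B=11 C=11)
Step 3: empty(A) -> (A=0 B=11 C=11)
Step 4: pour(C -> A) -> (A=7 B=11 C=4)
Step 5: empty(C) -> (A=7 B=11 C=0)

Answer: 7 11 0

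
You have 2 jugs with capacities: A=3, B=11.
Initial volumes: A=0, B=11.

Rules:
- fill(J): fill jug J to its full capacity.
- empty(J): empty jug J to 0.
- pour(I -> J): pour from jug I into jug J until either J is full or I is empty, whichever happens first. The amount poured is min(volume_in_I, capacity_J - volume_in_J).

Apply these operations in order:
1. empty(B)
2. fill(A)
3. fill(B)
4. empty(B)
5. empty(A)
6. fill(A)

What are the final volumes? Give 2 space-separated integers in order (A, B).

Step 1: empty(B) -> (A=0 B=0)
Step 2: fill(A) -> (A=3 B=0)
Step 3: fill(B) -> (A=3 B=11)
Step 4: empty(B) -> (A=3 B=0)
Step 5: empty(A) -> (A=0 B=0)
Step 6: fill(A) -> (A=3 B=0)

Answer: 3 0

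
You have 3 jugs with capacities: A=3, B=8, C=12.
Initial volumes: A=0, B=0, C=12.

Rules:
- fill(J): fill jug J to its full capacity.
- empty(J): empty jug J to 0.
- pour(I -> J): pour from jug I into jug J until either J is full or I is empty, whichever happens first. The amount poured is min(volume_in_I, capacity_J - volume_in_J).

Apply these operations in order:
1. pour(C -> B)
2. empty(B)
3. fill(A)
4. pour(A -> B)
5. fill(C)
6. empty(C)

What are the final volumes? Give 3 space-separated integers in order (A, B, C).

Step 1: pour(C -> B) -> (A=0 B=8 C=4)
Step 2: empty(B) -> (A=0 B=0 C=4)
Step 3: fill(A) -> (A=3 B=0 C=4)
Step 4: pour(A -> B) -> (A=0 B=3 C=4)
Step 5: fill(C) -> (A=0 B=3 C=12)
Step 6: empty(C) -> (A=0 B=3 C=0)

Answer: 0 3 0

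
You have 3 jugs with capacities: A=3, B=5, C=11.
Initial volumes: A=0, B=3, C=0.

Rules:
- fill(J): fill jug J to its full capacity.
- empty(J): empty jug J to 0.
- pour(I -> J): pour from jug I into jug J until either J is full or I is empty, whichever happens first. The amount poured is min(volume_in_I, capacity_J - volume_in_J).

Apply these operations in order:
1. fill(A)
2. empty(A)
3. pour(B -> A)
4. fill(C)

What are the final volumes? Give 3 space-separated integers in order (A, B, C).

Answer: 3 0 11

Derivation:
Step 1: fill(A) -> (A=3 B=3 C=0)
Step 2: empty(A) -> (A=0 B=3 C=0)
Step 3: pour(B -> A) -> (A=3 B=0 C=0)
Step 4: fill(C) -> (A=3 B=0 C=11)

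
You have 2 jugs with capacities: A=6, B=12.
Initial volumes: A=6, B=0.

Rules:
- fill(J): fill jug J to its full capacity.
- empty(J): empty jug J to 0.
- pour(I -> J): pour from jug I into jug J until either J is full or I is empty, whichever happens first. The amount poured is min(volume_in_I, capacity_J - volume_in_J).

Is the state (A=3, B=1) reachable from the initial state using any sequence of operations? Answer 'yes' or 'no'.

BFS explored all 6 reachable states.
Reachable set includes: (0,0), (0,6), (0,12), (6,0), (6,6), (6,12)
Target (A=3, B=1) not in reachable set → no.

Answer: no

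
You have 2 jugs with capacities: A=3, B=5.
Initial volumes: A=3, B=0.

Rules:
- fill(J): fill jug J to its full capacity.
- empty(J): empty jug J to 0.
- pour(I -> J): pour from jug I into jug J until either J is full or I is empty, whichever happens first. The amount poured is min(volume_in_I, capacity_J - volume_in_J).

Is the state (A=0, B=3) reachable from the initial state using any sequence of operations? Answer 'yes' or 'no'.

BFS from (A=3, B=0):
  1. pour(A -> B) -> (A=0 B=3)
Target reached → yes.

Answer: yes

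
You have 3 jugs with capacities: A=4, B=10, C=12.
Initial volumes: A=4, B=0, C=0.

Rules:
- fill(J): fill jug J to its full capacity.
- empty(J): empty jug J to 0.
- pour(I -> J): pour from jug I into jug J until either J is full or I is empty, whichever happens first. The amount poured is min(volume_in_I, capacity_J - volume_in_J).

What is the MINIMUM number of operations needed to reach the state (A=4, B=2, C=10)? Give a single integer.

Answer: 6

Derivation:
BFS from (A=4, B=0, C=0). One shortest path:
  1. fill(C) -> (A=4 B=0 C=12)
  2. pour(A -> B) -> (A=0 B=4 C=12)
  3. pour(C -> B) -> (A=0 B=10 C=6)
  4. pour(B -> A) -> (A=4 B=6 C=6)
  5. pour(A -> C) -> (A=0 B=6 C=10)
  6. pour(B -> A) -> (A=4 B=2 C=10)
Reached target in 6 moves.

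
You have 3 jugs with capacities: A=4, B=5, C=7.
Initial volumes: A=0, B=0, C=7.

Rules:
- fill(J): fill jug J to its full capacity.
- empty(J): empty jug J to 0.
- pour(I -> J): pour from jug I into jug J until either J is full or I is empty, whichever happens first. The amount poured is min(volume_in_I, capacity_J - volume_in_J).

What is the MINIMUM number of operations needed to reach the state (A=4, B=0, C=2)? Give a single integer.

BFS from (A=0, B=0, C=7). One shortest path:
  1. fill(A) -> (A=4 B=0 C=7)
  2. pour(C -> B) -> (A=4 B=5 C=2)
  3. empty(B) -> (A=4 B=0 C=2)
Reached target in 3 moves.

Answer: 3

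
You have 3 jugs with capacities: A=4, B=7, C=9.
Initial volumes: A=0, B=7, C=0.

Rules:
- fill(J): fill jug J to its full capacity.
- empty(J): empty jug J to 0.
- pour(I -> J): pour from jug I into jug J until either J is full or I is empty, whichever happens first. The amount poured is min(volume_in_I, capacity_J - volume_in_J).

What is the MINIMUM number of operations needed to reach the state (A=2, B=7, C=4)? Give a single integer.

BFS from (A=0, B=7, C=0). One shortest path:
  1. empty(B) -> (A=0 B=0 C=0)
  2. fill(C) -> (A=0 B=0 C=9)
  3. pour(C -> A) -> (A=4 B=0 C=5)
  4. pour(C -> B) -> (A=4 B=5 C=0)
  5. pour(A -> C) -> (A=0 B=5 C=4)
  6. fill(A) -> (A=4 B=5 C=4)
  7. pour(A -> B) -> (A=2 B=7 C=4)
Reached target in 7 moves.

Answer: 7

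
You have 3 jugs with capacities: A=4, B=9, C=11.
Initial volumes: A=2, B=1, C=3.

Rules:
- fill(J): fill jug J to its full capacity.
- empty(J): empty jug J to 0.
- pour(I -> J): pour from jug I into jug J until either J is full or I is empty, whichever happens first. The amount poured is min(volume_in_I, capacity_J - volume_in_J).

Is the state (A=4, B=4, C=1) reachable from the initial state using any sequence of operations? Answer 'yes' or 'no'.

BFS from (A=2, B=1, C=3):
  1. empty(B) -> (A=2 B=0 C=3)
  2. pour(C -> A) -> (A=4 B=0 C=1)
  3. pour(A -> B) -> (A=0 B=4 C=1)
  4. fill(A) -> (A=4 B=4 C=1)
Target reached → yes.

Answer: yes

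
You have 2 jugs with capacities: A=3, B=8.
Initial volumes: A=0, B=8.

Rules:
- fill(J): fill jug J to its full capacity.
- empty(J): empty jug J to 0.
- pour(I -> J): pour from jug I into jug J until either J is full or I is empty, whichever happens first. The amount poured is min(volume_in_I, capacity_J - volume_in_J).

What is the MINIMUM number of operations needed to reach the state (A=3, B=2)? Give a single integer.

Answer: 3

Derivation:
BFS from (A=0, B=8). One shortest path:
  1. pour(B -> A) -> (A=3 B=5)
  2. empty(A) -> (A=0 B=5)
  3. pour(B -> A) -> (A=3 B=2)
Reached target in 3 moves.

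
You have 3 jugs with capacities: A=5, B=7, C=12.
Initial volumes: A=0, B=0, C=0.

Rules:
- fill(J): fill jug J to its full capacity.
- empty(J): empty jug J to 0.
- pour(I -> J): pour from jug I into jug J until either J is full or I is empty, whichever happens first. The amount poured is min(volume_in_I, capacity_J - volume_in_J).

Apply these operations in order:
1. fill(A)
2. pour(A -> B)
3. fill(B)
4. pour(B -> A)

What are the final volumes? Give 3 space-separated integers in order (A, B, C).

Answer: 5 2 0

Derivation:
Step 1: fill(A) -> (A=5 B=0 C=0)
Step 2: pour(A -> B) -> (A=0 B=5 C=0)
Step 3: fill(B) -> (A=0 B=7 C=0)
Step 4: pour(B -> A) -> (A=5 B=2 C=0)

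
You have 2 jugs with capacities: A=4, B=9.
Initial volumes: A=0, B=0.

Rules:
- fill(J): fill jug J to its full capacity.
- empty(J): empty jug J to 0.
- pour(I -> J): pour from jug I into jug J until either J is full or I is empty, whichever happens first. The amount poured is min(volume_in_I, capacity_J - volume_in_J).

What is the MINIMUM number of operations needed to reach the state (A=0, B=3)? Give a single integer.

BFS from (A=0, B=0). One shortest path:
  1. fill(A) -> (A=4 B=0)
  2. pour(A -> B) -> (A=0 B=4)
  3. fill(A) -> (A=4 B=4)
  4. pour(A -> B) -> (A=0 B=8)
  5. fill(A) -> (A=4 B=8)
  6. pour(A -> B) -> (A=3 B=9)
  7. empty(B) -> (A=3 B=0)
  8. pour(A -> B) -> (A=0 B=3)
Reached target in 8 moves.

Answer: 8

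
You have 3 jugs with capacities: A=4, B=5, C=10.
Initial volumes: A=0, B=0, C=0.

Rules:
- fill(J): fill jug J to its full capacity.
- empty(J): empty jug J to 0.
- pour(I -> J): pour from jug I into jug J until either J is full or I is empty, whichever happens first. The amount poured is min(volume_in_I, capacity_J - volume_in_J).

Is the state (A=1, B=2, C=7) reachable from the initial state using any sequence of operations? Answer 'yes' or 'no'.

Answer: no

Derivation:
BFS explored all 222 reachable states.
Reachable set includes: (0,0,0), (0,0,1), (0,0,2), (0,0,3), (0,0,4), (0,0,5), (0,0,6), (0,0,7), (0,0,8), (0,0,9), (0,0,10), (0,1,0) ...
Target (A=1, B=2, C=7) not in reachable set → no.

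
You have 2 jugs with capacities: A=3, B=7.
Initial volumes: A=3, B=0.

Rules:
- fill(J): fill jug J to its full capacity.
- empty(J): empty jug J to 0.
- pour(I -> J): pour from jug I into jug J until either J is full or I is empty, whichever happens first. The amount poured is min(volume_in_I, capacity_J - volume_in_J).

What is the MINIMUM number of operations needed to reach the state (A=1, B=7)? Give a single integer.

BFS from (A=3, B=0). One shortest path:
  1. empty(A) -> (A=0 B=0)
  2. fill(B) -> (A=0 B=7)
  3. pour(B -> A) -> (A=3 B=4)
  4. empty(A) -> (A=0 B=4)
  5. pour(B -> A) -> (A=3 B=1)
  6. empty(A) -> (A=0 B=1)
  7. pour(B -> A) -> (A=1 B=0)
  8. fill(B) -> (A=1 B=7)
Reached target in 8 moves.

Answer: 8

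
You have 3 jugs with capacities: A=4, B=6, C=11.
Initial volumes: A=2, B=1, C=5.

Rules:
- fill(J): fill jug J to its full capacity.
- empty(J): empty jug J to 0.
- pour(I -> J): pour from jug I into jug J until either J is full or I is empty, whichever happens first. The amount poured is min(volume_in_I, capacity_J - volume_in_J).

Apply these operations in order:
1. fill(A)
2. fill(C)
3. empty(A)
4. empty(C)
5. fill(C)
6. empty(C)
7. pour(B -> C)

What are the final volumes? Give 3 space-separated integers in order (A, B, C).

Answer: 0 0 1

Derivation:
Step 1: fill(A) -> (A=4 B=1 C=5)
Step 2: fill(C) -> (A=4 B=1 C=11)
Step 3: empty(A) -> (A=0 B=1 C=11)
Step 4: empty(C) -> (A=0 B=1 C=0)
Step 5: fill(C) -> (A=0 B=1 C=11)
Step 6: empty(C) -> (A=0 B=1 C=0)
Step 7: pour(B -> C) -> (A=0 B=0 C=1)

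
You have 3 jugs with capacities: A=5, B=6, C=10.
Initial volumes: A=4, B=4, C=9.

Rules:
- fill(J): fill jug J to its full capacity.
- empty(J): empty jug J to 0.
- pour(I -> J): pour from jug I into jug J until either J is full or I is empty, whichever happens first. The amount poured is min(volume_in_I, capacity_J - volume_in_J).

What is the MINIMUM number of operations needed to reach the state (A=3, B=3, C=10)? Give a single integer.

BFS from (A=4, B=4, C=9). One shortest path:
  1. pour(A -> C) -> (A=3 B=4 C=10)
  2. pour(C -> B) -> (A=3 B=6 C=8)
  3. empty(B) -> (A=3 B=0 C=8)
  4. pour(A -> B) -> (A=0 B=3 C=8)
  5. fill(A) -> (A=5 B=3 C=8)
  6. pour(A -> C) -> (A=3 B=3 C=10)
Reached target in 6 moves.

Answer: 6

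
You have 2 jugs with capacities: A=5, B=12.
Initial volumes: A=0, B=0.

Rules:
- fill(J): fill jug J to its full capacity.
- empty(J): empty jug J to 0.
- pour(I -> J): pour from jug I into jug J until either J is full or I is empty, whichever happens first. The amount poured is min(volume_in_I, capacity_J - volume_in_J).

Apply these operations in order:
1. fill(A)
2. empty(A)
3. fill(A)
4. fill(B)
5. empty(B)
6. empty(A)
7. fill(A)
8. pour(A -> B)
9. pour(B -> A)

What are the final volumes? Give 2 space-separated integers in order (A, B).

Step 1: fill(A) -> (A=5 B=0)
Step 2: empty(A) -> (A=0 B=0)
Step 3: fill(A) -> (A=5 B=0)
Step 4: fill(B) -> (A=5 B=12)
Step 5: empty(B) -> (A=5 B=0)
Step 6: empty(A) -> (A=0 B=0)
Step 7: fill(A) -> (A=5 B=0)
Step 8: pour(A -> B) -> (A=0 B=5)
Step 9: pour(B -> A) -> (A=5 B=0)

Answer: 5 0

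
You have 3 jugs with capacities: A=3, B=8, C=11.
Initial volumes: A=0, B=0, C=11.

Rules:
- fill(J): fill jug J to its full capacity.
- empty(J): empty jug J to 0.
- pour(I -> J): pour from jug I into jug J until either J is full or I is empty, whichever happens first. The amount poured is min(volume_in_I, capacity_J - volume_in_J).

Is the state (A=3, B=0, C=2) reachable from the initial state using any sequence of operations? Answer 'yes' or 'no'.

Answer: yes

Derivation:
BFS from (A=0, B=0, C=11):
  1. pour(C -> A) -> (A=3 B=0 C=8)
  2. empty(A) -> (A=0 B=0 C=8)
  3. pour(C -> A) -> (A=3 B=0 C=5)
  4. empty(A) -> (A=0 B=0 C=5)
  5. pour(C -> A) -> (A=3 B=0 C=2)
Target reached → yes.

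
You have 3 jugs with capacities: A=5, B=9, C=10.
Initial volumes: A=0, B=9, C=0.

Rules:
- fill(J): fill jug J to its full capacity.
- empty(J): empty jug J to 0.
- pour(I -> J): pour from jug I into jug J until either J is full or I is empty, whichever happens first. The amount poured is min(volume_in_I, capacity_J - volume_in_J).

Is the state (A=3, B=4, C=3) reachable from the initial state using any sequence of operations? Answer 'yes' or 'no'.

Answer: no

Derivation:
BFS explored all 372 reachable states.
Reachable set includes: (0,0,0), (0,0,1), (0,0,2), (0,0,3), (0,0,4), (0,0,5), (0,0,6), (0,0,7), (0,0,8), (0,0,9), (0,0,10), (0,1,0) ...
Target (A=3, B=4, C=3) not in reachable set → no.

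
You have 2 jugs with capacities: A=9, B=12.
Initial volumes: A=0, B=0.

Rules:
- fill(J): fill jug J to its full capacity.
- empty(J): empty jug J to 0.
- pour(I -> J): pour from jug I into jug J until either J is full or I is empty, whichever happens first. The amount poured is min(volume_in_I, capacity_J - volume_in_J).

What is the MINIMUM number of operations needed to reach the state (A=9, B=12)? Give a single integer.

BFS from (A=0, B=0). One shortest path:
  1. fill(A) -> (A=9 B=0)
  2. fill(B) -> (A=9 B=12)
Reached target in 2 moves.

Answer: 2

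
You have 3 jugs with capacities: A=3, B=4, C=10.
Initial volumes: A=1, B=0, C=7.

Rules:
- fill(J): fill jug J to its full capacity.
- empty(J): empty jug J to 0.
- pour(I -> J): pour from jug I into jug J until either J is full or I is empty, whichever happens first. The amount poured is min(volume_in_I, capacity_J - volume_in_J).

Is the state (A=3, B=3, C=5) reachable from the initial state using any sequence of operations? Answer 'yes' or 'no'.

BFS from (A=1, B=0, C=7):
  1. pour(C -> A) -> (A=3 B=0 C=5)
  2. pour(A -> B) -> (A=0 B=3 C=5)
  3. fill(A) -> (A=3 B=3 C=5)
Target reached → yes.

Answer: yes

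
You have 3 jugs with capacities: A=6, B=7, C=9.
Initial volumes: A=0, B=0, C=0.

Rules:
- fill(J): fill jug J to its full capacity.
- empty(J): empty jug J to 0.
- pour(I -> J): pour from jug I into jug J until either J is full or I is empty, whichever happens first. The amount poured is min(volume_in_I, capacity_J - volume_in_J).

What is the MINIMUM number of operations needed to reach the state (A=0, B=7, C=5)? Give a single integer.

BFS from (A=0, B=0, C=0). One shortest path:
  1. fill(A) -> (A=6 B=0 C=0)
  2. pour(A -> B) -> (A=0 B=6 C=0)
  3. fill(A) -> (A=6 B=6 C=0)
  4. pour(A -> B) -> (A=5 B=7 C=0)
  5. pour(A -> C) -> (A=0 B=7 C=5)
Reached target in 5 moves.

Answer: 5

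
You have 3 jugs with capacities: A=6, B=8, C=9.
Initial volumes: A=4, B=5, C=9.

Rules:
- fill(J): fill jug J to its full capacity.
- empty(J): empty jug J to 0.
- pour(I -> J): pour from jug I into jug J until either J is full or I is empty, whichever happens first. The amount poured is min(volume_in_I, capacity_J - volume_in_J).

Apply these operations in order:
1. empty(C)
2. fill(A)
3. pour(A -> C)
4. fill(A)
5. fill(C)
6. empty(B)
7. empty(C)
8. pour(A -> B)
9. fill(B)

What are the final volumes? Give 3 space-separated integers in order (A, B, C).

Answer: 0 8 0

Derivation:
Step 1: empty(C) -> (A=4 B=5 C=0)
Step 2: fill(A) -> (A=6 B=5 C=0)
Step 3: pour(A -> C) -> (A=0 B=5 C=6)
Step 4: fill(A) -> (A=6 B=5 C=6)
Step 5: fill(C) -> (A=6 B=5 C=9)
Step 6: empty(B) -> (A=6 B=0 C=9)
Step 7: empty(C) -> (A=6 B=0 C=0)
Step 8: pour(A -> B) -> (A=0 B=6 C=0)
Step 9: fill(B) -> (A=0 B=8 C=0)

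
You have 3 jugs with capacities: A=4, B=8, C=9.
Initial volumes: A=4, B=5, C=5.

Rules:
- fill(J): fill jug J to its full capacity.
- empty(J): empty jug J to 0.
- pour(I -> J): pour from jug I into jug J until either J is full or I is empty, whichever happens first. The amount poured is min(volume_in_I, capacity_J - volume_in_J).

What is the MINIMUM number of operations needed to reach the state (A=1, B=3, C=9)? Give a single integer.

Answer: 5

Derivation:
BFS from (A=4, B=5, C=5). One shortest path:
  1. empty(C) -> (A=4 B=5 C=0)
  2. pour(A -> C) -> (A=0 B=5 C=4)
  3. fill(A) -> (A=4 B=5 C=4)
  4. pour(A -> B) -> (A=1 B=8 C=4)
  5. pour(B -> C) -> (A=1 B=3 C=9)
Reached target in 5 moves.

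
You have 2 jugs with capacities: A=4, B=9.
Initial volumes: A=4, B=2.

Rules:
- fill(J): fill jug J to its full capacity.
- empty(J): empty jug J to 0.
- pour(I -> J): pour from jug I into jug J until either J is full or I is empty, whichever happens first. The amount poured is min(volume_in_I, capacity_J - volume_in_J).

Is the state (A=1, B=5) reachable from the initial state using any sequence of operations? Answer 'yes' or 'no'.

BFS explored all 26 reachable states.
Reachable set includes: (0,0), (0,1), (0,2), (0,3), (0,4), (0,5), (0,6), (0,7), (0,8), (0,9), (1,0), (1,9) ...
Target (A=1, B=5) not in reachable set → no.

Answer: no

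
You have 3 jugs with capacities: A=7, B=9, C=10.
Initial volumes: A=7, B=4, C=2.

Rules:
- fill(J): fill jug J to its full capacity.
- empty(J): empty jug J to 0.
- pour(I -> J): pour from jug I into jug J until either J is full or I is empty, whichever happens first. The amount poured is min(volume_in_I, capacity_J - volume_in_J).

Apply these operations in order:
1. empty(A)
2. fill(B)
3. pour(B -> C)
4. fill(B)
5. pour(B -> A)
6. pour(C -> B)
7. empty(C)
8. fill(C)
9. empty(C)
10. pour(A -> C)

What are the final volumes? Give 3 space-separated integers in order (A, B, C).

Step 1: empty(A) -> (A=0 B=4 C=2)
Step 2: fill(B) -> (A=0 B=9 C=2)
Step 3: pour(B -> C) -> (A=0 B=1 C=10)
Step 4: fill(B) -> (A=0 B=9 C=10)
Step 5: pour(B -> A) -> (A=7 B=2 C=10)
Step 6: pour(C -> B) -> (A=7 B=9 C=3)
Step 7: empty(C) -> (A=7 B=9 C=0)
Step 8: fill(C) -> (A=7 B=9 C=10)
Step 9: empty(C) -> (A=7 B=9 C=0)
Step 10: pour(A -> C) -> (A=0 B=9 C=7)

Answer: 0 9 7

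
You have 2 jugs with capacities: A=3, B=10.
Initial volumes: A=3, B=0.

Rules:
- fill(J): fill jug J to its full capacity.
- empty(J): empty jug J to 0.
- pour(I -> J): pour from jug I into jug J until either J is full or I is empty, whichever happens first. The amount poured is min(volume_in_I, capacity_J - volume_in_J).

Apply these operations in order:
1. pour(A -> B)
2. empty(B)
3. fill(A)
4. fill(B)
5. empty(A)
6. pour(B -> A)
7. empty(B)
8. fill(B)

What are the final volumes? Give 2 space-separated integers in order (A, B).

Step 1: pour(A -> B) -> (A=0 B=3)
Step 2: empty(B) -> (A=0 B=0)
Step 3: fill(A) -> (A=3 B=0)
Step 4: fill(B) -> (A=3 B=10)
Step 5: empty(A) -> (A=0 B=10)
Step 6: pour(B -> A) -> (A=3 B=7)
Step 7: empty(B) -> (A=3 B=0)
Step 8: fill(B) -> (A=3 B=10)

Answer: 3 10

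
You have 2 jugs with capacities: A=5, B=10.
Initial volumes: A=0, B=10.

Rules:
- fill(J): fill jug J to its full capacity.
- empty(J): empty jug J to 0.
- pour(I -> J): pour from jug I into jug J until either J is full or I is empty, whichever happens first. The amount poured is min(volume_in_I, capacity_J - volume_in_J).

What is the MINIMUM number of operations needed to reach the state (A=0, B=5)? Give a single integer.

BFS from (A=0, B=10). One shortest path:
  1. pour(B -> A) -> (A=5 B=5)
  2. empty(A) -> (A=0 B=5)
Reached target in 2 moves.

Answer: 2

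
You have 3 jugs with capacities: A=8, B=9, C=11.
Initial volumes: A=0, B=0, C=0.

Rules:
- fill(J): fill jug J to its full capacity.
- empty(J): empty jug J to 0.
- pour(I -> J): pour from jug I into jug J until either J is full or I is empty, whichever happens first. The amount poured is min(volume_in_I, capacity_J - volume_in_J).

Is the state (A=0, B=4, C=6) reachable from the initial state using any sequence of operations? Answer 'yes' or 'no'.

BFS from (A=0, B=0, C=0):
  1. fill(A) -> (A=8 B=0 C=0)
  2. fill(B) -> (A=8 B=9 C=0)
  3. pour(A -> C) -> (A=0 B=9 C=8)
  4. pour(B -> C) -> (A=0 B=6 C=11)
  5. pour(C -> A) -> (A=8 B=6 C=3)
  6. empty(A) -> (A=0 B=6 C=3)
  7. pour(C -> A) -> (A=3 B=6 C=0)
  8. pour(B -> C) -> (A=3 B=0 C=6)
  9. fill(B) -> (A=3 B=9 C=6)
  10. pour(B -> A) -> (A=8 B=4 C=6)
  11. empty(A) -> (A=0 B=4 C=6)
Target reached → yes.

Answer: yes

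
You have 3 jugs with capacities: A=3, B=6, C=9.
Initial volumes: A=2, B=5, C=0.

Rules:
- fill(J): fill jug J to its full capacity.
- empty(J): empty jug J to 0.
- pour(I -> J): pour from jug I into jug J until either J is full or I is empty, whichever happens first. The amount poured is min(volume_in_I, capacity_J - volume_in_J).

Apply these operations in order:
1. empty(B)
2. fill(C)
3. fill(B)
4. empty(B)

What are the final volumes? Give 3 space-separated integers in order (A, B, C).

Step 1: empty(B) -> (A=2 B=0 C=0)
Step 2: fill(C) -> (A=2 B=0 C=9)
Step 3: fill(B) -> (A=2 B=6 C=9)
Step 4: empty(B) -> (A=2 B=0 C=9)

Answer: 2 0 9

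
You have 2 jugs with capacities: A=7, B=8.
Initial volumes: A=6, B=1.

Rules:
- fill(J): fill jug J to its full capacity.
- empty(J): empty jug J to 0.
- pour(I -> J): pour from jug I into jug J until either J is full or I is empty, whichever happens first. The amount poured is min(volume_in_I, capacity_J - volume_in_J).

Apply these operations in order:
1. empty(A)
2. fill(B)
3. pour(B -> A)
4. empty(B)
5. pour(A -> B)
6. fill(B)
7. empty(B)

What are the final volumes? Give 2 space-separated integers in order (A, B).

Step 1: empty(A) -> (A=0 B=1)
Step 2: fill(B) -> (A=0 B=8)
Step 3: pour(B -> A) -> (A=7 B=1)
Step 4: empty(B) -> (A=7 B=0)
Step 5: pour(A -> B) -> (A=0 B=7)
Step 6: fill(B) -> (A=0 B=8)
Step 7: empty(B) -> (A=0 B=0)

Answer: 0 0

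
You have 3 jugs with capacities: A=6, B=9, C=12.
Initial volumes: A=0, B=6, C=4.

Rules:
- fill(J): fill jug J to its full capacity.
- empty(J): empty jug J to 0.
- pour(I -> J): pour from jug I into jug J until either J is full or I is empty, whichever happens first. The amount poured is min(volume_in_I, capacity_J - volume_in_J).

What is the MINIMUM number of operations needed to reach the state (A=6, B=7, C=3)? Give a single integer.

Answer: 5

Derivation:
BFS from (A=0, B=6, C=4). One shortest path:
  1. fill(A) -> (A=6 B=6 C=4)
  2. pour(B -> C) -> (A=6 B=0 C=10)
  3. pour(A -> C) -> (A=4 B=0 C=12)
  4. pour(C -> B) -> (A=4 B=9 C=3)
  5. pour(B -> A) -> (A=6 B=7 C=3)
Reached target in 5 moves.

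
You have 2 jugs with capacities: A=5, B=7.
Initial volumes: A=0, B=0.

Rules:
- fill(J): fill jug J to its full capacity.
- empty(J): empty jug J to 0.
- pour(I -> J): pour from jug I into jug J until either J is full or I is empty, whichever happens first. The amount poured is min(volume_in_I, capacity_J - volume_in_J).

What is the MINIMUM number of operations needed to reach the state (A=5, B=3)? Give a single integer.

BFS from (A=0, B=0). One shortest path:
  1. fill(A) -> (A=5 B=0)
  2. pour(A -> B) -> (A=0 B=5)
  3. fill(A) -> (A=5 B=5)
  4. pour(A -> B) -> (A=3 B=7)
  5. empty(B) -> (A=3 B=0)
  6. pour(A -> B) -> (A=0 B=3)
  7. fill(A) -> (A=5 B=3)
Reached target in 7 moves.

Answer: 7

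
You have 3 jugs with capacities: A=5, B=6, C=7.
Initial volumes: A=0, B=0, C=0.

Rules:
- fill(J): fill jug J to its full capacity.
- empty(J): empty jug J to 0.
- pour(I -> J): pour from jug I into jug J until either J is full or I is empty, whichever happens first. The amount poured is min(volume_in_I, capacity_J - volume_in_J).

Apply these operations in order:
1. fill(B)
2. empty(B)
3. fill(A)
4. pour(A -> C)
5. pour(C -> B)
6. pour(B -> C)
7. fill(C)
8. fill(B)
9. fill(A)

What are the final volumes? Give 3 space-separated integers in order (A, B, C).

Answer: 5 6 7

Derivation:
Step 1: fill(B) -> (A=0 B=6 C=0)
Step 2: empty(B) -> (A=0 B=0 C=0)
Step 3: fill(A) -> (A=5 B=0 C=0)
Step 4: pour(A -> C) -> (A=0 B=0 C=5)
Step 5: pour(C -> B) -> (A=0 B=5 C=0)
Step 6: pour(B -> C) -> (A=0 B=0 C=5)
Step 7: fill(C) -> (A=0 B=0 C=7)
Step 8: fill(B) -> (A=0 B=6 C=7)
Step 9: fill(A) -> (A=5 B=6 C=7)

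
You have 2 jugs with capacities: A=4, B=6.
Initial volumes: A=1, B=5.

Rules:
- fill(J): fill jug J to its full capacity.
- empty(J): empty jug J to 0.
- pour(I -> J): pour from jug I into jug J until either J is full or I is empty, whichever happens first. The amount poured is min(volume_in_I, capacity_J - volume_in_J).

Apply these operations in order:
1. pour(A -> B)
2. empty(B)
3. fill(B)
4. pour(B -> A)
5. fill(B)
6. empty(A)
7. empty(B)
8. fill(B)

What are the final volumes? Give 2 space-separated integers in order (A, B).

Step 1: pour(A -> B) -> (A=0 B=6)
Step 2: empty(B) -> (A=0 B=0)
Step 3: fill(B) -> (A=0 B=6)
Step 4: pour(B -> A) -> (A=4 B=2)
Step 5: fill(B) -> (A=4 B=6)
Step 6: empty(A) -> (A=0 B=6)
Step 7: empty(B) -> (A=0 B=0)
Step 8: fill(B) -> (A=0 B=6)

Answer: 0 6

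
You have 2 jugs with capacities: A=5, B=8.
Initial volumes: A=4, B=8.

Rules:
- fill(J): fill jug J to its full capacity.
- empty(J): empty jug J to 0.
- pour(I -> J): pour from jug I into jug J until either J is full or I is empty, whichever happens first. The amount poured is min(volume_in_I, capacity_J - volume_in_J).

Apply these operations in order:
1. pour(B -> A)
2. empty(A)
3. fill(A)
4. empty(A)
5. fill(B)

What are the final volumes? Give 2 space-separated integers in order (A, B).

Answer: 0 8

Derivation:
Step 1: pour(B -> A) -> (A=5 B=7)
Step 2: empty(A) -> (A=0 B=7)
Step 3: fill(A) -> (A=5 B=7)
Step 4: empty(A) -> (A=0 B=7)
Step 5: fill(B) -> (A=0 B=8)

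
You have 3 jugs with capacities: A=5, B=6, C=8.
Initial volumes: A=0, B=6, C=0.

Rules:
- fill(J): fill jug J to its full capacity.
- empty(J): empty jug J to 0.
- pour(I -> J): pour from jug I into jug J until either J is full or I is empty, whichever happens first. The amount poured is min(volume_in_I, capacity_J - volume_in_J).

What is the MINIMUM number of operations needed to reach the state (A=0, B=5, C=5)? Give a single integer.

BFS from (A=0, B=6, C=0). One shortest path:
  1. fill(A) -> (A=5 B=6 C=0)
  2. empty(B) -> (A=5 B=0 C=0)
  3. pour(A -> B) -> (A=0 B=5 C=0)
  4. fill(A) -> (A=5 B=5 C=0)
  5. pour(A -> C) -> (A=0 B=5 C=5)
Reached target in 5 moves.

Answer: 5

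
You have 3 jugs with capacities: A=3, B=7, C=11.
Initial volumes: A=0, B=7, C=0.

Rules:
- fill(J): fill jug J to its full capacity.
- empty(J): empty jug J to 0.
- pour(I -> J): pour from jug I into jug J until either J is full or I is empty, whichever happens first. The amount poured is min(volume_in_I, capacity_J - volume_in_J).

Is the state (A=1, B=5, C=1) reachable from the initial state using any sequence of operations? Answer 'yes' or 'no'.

BFS explored all 264 reachable states.
Reachable set includes: (0,0,0), (0,0,1), (0,0,2), (0,0,3), (0,0,4), (0,0,5), (0,0,6), (0,0,7), (0,0,8), (0,0,9), (0,0,10), (0,0,11) ...
Target (A=1, B=5, C=1) not in reachable set → no.

Answer: no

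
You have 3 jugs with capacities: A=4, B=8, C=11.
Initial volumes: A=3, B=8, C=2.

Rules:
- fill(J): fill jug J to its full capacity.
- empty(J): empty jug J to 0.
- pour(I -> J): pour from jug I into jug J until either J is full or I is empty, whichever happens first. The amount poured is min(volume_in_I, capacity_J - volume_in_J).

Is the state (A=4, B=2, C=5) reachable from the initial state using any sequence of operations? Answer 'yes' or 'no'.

BFS from (A=3, B=8, C=2):
  1. empty(A) -> (A=0 B=8 C=2)
  2. pour(C -> A) -> (A=2 B=8 C=0)
  3. pour(B -> C) -> (A=2 B=0 C=8)
  4. fill(B) -> (A=2 B=8 C=8)
  5. pour(B -> C) -> (A=2 B=5 C=11)
  6. empty(C) -> (A=2 B=5 C=0)
  7. pour(B -> C) -> (A=2 B=0 C=5)
  8. pour(A -> B) -> (A=0 B=2 C=5)
  9. fill(A) -> (A=4 B=2 C=5)
Target reached → yes.

Answer: yes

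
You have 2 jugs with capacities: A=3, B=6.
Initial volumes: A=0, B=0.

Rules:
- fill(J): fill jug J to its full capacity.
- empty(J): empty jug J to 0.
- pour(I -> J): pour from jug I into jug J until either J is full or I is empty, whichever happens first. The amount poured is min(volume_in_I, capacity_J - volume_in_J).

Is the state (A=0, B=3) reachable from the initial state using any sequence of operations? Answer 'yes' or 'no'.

BFS from (A=0, B=0):
  1. fill(A) -> (A=3 B=0)
  2. pour(A -> B) -> (A=0 B=3)
Target reached → yes.

Answer: yes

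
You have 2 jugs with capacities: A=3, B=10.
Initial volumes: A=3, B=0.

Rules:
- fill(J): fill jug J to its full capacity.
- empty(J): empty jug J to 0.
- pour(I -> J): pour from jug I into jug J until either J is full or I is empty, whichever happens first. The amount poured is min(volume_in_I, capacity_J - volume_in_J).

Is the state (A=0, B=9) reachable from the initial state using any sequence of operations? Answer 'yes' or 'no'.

BFS from (A=3, B=0):
  1. pour(A -> B) -> (A=0 B=3)
  2. fill(A) -> (A=3 B=3)
  3. pour(A -> B) -> (A=0 B=6)
  4. fill(A) -> (A=3 B=6)
  5. pour(A -> B) -> (A=0 B=9)
Target reached → yes.

Answer: yes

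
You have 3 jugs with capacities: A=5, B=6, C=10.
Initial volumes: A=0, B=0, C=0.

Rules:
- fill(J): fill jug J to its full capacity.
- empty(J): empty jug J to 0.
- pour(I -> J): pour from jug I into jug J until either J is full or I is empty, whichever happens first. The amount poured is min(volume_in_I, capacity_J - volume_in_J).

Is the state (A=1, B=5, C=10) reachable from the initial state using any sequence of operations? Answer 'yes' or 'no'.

Answer: yes

Derivation:
BFS from (A=0, B=0, C=0):
  1. fill(A) -> (A=5 B=0 C=0)
  2. fill(B) -> (A=5 B=6 C=0)
  3. pour(B -> C) -> (A=5 B=0 C=6)
  4. pour(A -> B) -> (A=0 B=5 C=6)
  5. fill(A) -> (A=5 B=5 C=6)
  6. pour(A -> C) -> (A=1 B=5 C=10)
Target reached → yes.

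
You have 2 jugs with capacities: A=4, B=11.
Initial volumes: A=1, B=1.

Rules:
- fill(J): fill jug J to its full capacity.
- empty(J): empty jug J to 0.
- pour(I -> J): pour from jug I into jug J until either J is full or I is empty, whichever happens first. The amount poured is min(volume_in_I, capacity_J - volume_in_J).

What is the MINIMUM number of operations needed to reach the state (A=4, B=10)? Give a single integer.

BFS from (A=1, B=1). One shortest path:
  1. pour(A -> B) -> (A=0 B=2)
  2. fill(A) -> (A=4 B=2)
  3. pour(A -> B) -> (A=0 B=6)
  4. fill(A) -> (A=4 B=6)
  5. pour(A -> B) -> (A=0 B=10)
  6. fill(A) -> (A=4 B=10)
Reached target in 6 moves.

Answer: 6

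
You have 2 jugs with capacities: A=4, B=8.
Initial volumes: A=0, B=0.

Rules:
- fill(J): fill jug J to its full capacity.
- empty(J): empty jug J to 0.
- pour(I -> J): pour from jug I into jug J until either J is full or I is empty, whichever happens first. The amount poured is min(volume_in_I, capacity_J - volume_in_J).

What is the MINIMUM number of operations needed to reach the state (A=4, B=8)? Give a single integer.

Answer: 2

Derivation:
BFS from (A=0, B=0). One shortest path:
  1. fill(A) -> (A=4 B=0)
  2. fill(B) -> (A=4 B=8)
Reached target in 2 moves.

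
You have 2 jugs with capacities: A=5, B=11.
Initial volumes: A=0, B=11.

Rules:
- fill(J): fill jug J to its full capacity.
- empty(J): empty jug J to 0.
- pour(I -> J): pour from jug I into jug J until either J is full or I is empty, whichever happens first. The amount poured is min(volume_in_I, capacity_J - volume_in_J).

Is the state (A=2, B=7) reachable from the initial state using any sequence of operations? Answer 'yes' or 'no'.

BFS explored all 32 reachable states.
Reachable set includes: (0,0), (0,1), (0,2), (0,3), (0,4), (0,5), (0,6), (0,7), (0,8), (0,9), (0,10), (0,11) ...
Target (A=2, B=7) not in reachable set → no.

Answer: no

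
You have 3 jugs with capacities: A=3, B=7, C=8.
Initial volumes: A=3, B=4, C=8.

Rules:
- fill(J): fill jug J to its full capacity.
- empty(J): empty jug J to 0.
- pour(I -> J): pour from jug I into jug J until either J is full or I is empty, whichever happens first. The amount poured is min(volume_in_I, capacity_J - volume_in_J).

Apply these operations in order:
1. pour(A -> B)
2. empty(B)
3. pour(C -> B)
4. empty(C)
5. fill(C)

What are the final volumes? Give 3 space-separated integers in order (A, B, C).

Step 1: pour(A -> B) -> (A=0 B=7 C=8)
Step 2: empty(B) -> (A=0 B=0 C=8)
Step 3: pour(C -> B) -> (A=0 B=7 C=1)
Step 4: empty(C) -> (A=0 B=7 C=0)
Step 5: fill(C) -> (A=0 B=7 C=8)

Answer: 0 7 8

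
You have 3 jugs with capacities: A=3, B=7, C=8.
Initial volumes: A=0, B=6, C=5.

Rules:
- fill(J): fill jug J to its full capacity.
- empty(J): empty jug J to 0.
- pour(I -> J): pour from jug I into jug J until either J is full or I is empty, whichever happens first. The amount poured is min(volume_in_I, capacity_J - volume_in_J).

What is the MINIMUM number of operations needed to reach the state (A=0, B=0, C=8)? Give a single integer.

BFS from (A=0, B=6, C=5). One shortest path:
  1. empty(B) -> (A=0 B=0 C=5)
  2. fill(C) -> (A=0 B=0 C=8)
Reached target in 2 moves.

Answer: 2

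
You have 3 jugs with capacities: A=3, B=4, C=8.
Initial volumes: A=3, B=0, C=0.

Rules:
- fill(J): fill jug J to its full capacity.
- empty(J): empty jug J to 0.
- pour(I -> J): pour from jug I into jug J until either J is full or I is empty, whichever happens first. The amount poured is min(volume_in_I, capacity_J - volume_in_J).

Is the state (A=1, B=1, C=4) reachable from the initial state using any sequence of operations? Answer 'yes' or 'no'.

BFS explored all 138 reachable states.
Reachable set includes: (0,0,0), (0,0,1), (0,0,2), (0,0,3), (0,0,4), (0,0,5), (0,0,6), (0,0,7), (0,0,8), (0,1,0), (0,1,1), (0,1,2) ...
Target (A=1, B=1, C=4) not in reachable set → no.

Answer: no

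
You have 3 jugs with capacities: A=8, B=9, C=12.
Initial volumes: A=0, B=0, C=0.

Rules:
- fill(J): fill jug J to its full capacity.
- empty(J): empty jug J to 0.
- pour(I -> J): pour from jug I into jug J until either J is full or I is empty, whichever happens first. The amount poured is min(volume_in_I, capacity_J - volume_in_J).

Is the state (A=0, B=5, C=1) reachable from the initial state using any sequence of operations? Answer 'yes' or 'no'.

BFS from (A=0, B=0, C=0):
  1. fill(B) -> (A=0 B=9 C=0)
  2. pour(B -> A) -> (A=8 B=1 C=0)
  3. pour(A -> C) -> (A=0 B=1 C=8)
  4. pour(B -> A) -> (A=1 B=0 C=8)
  5. fill(B) -> (A=1 B=9 C=8)
  6. pour(B -> C) -> (A=1 B=5 C=12)
  7. empty(C) -> (A=1 B=5 C=0)
  8. pour(A -> C) -> (A=0 B=5 C=1)
Target reached → yes.

Answer: yes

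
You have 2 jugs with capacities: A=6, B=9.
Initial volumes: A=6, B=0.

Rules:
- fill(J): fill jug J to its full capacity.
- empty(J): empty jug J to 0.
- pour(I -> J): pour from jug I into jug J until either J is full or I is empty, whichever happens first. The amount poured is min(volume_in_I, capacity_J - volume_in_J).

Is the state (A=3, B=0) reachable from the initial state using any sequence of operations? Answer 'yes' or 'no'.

Answer: yes

Derivation:
BFS from (A=6, B=0):
  1. pour(A -> B) -> (A=0 B=6)
  2. fill(A) -> (A=6 B=6)
  3. pour(A -> B) -> (A=3 B=9)
  4. empty(B) -> (A=3 B=0)
Target reached → yes.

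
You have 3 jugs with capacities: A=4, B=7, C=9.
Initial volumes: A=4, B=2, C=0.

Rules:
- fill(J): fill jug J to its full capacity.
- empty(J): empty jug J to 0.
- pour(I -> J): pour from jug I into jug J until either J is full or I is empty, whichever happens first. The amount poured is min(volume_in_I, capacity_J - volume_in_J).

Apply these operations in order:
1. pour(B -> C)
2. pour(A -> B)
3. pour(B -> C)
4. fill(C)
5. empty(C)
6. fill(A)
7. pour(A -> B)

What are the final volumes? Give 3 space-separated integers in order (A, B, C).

Answer: 0 4 0

Derivation:
Step 1: pour(B -> C) -> (A=4 B=0 C=2)
Step 2: pour(A -> B) -> (A=0 B=4 C=2)
Step 3: pour(B -> C) -> (A=0 B=0 C=6)
Step 4: fill(C) -> (A=0 B=0 C=9)
Step 5: empty(C) -> (A=0 B=0 C=0)
Step 6: fill(A) -> (A=4 B=0 C=0)
Step 7: pour(A -> B) -> (A=0 B=4 C=0)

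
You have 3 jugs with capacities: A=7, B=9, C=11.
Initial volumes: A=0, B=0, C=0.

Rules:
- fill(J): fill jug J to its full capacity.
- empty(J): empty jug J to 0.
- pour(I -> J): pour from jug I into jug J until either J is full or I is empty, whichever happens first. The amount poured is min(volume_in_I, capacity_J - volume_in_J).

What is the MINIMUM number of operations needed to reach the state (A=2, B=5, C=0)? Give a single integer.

Answer: 7

Derivation:
BFS from (A=0, B=0, C=0). One shortest path:
  1. fill(B) -> (A=0 B=9 C=0)
  2. pour(B -> A) -> (A=7 B=2 C=0)
  3. pour(A -> C) -> (A=0 B=2 C=7)
  4. pour(B -> A) -> (A=2 B=0 C=7)
  5. fill(B) -> (A=2 B=9 C=7)
  6. pour(B -> C) -> (A=2 B=5 C=11)
  7. empty(C) -> (A=2 B=5 C=0)
Reached target in 7 moves.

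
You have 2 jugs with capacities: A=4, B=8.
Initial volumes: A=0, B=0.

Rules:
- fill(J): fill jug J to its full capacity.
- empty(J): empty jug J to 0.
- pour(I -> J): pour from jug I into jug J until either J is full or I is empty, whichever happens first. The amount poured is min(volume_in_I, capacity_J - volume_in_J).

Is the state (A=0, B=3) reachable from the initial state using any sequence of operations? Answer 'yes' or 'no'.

Answer: no

Derivation:
BFS explored all 6 reachable states.
Reachable set includes: (0,0), (0,4), (0,8), (4,0), (4,4), (4,8)
Target (A=0, B=3) not in reachable set → no.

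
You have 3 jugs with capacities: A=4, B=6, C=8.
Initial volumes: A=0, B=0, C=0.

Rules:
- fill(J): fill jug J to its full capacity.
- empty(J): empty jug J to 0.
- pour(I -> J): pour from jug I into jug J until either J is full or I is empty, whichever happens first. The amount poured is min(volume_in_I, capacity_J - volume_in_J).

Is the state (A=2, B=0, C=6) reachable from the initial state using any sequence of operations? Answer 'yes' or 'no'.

Answer: yes

Derivation:
BFS from (A=0, B=0, C=0):
  1. fill(C) -> (A=0 B=0 C=8)
  2. pour(C -> B) -> (A=0 B=6 C=2)
  3. pour(C -> A) -> (A=2 B=6 C=0)
  4. pour(B -> C) -> (A=2 B=0 C=6)
Target reached → yes.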